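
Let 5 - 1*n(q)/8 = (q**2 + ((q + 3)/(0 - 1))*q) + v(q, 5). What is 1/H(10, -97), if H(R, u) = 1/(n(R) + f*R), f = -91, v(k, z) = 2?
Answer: -646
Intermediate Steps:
n(q) = 24 - 8*q**2 - 8*q*(-3 - q) (n(q) = 40 - 8*((q**2 + ((q + 3)/(0 - 1))*q) + 2) = 40 - 8*((q**2 + ((3 + q)/(-1))*q) + 2) = 40 - 8*((q**2 + ((3 + q)*(-1))*q) + 2) = 40 - 8*((q**2 + (-3 - q)*q) + 2) = 40 - 8*((q**2 + q*(-3 - q)) + 2) = 40 - 8*(2 + q**2 + q*(-3 - q)) = 40 + (-16 - 8*q**2 - 8*q*(-3 - q)) = 24 - 8*q**2 - 8*q*(-3 - q))
H(R, u) = 1/(24 - 67*R) (H(R, u) = 1/((24 + 24*R) - 91*R) = 1/(24 - 67*R))
1/H(10, -97) = 1/(1/(24 - 67*10)) = 1/(1/(24 - 670)) = 1/(1/(-646)) = 1/(-1/646) = -646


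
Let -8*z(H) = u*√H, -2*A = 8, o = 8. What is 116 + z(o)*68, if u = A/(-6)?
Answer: 116 - 34*√2/3 ≈ 99.972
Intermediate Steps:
A = -4 (A = -½*8 = -4)
u = ⅔ (u = -4/(-6) = -4*(-⅙) = ⅔ ≈ 0.66667)
z(H) = -√H/12
116 + z(o)*68 = 116 - √2/6*68 = 116 - 34*√2/3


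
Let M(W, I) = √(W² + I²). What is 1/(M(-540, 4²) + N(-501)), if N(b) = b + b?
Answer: -501/356074 - √18241/178037 ≈ -0.0021656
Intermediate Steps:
M(W, I) = √(I² + W²)
N(b) = 2*b
1/(M(-540, 4²) + N(-501)) = 1/(√((4²)² + (-540)²) + 2*(-501)) = 1/(√(16² + 291600) - 1002) = 1/(√(256 + 291600) - 1002) = 1/(√291856 - 1002) = 1/(4*√18241 - 1002) = 1/(-1002 + 4*√18241)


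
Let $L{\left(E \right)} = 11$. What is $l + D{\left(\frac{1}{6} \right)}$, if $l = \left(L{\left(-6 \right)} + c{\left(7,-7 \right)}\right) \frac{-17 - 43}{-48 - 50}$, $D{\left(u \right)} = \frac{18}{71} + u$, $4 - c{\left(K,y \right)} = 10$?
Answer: $\frac{72671}{20874} \approx 3.4814$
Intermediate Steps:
$c{\left(K,y \right)} = -6$ ($c{\left(K,y \right)} = 4 - 10 = -6$)
$D{\left(u \right)} = \frac{18}{71} + u$ ($D{\left(u \right)} = 18 \cdot \frac{1}{71} + u = \frac{18}{71} + u$)
$l = \frac{150}{49}$ ($l = \left(11 - 6\right) \frac{-17 - 43}{-48 - 50} = 5 \left(- \frac{60}{-98}\right) = 5 \left(\left(-60\right) \left(- \frac{1}{98}\right)\right) = 5 \cdot \frac{30}{49} = \frac{150}{49} \approx 3.0612$)
$l + D{\left(\frac{1}{6} \right)} = \frac{150}{49} + \left(\frac{18}{71} + \frac{1}{6}\right) = \frac{150}{49} + \frac{179}{426} = \frac{72671}{20874}$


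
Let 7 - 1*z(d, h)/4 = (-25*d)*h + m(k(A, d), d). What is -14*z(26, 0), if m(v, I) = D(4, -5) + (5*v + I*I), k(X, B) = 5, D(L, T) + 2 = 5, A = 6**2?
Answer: 39032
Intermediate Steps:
A = 36
D(L, T) = 3 (D(L, T) = -2 + 5 = 3)
m(v, I) = 3 + I**2 + 5*v (m(v, I) = 3 + (5*v + I*I) = 3 + (5*v + I**2) = 3 + (I**2 + 5*v) = 3 + I**2 + 5*v)
z(d, h) = -84 - 4*d**2 + 100*d*h (z(d, h) = 28 - 4*((-25*d)*h + (3 + d**2 + 5*5)) = 28 - 4*(-25*d*h + (3 + d**2 + 25)) = 28 - 4*(-25*d*h + (28 + d**2)) = 28 - 4*(28 + d**2 - 25*d*h) = 28 + (-112 - 4*d**2 + 100*d*h) = -84 - 4*d**2 + 100*d*h)
-14*z(26, 0) = -14*(-84 - 4*26**2 + 100*26*0) = -14*(-84 - 4*676 + 0) = -14*(-84 - 2704 + 0) = -14*(-2788) = 39032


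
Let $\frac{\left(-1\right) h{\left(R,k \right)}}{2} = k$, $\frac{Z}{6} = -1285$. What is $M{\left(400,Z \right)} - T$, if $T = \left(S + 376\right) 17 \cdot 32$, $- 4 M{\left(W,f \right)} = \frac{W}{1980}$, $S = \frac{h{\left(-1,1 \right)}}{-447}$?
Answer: $- \frac{3017265193}{14751} \approx -2.0455 \cdot 10^{5}$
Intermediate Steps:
$Z = -7710$ ($Z = 6 \left(-1285\right) = -7710$)
$h{\left(R,k \right)} = - 2 k$
$S = \frac{2}{447}$ ($S = \frac{\left(-2\right) 1}{-447} = \left(-2\right) \left(- \frac{1}{447}\right) = \frac{2}{447} \approx 0.0044743$)
$M{\left(W,f \right)} = - \frac{W}{7920}$ ($M{\left(W,f \right)} = - \frac{W \frac{1}{1980}}{4} = - \frac{\frac{1}{1980} W}{4} = - \frac{W}{7920}$)
$T = \frac{91432256}{447}$ ($T = \left(\frac{2}{447} + 376\right) 17 \cdot 32 = \frac{168074}{447} \cdot 544 = \frac{91432256}{447} \approx 2.0455 \cdot 10^{5}$)
$M{\left(400,Z \right)} - T = \left(- \frac{1}{7920}\right) 400 - \frac{91432256}{447} = - \frac{5}{99} - \frac{91432256}{447} = - \frac{3017265193}{14751}$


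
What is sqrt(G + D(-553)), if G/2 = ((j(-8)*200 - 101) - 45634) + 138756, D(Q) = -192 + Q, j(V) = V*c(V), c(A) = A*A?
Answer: 3*I*sqrt(2167) ≈ 139.65*I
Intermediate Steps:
c(A) = A**2
j(V) = V**3 (j(V) = V*V**2 = V**3)
G = -18758 (G = 2*((((-8)**3*200 - 101) - 45634) + 138756) = 2*(((-512*200 - 101) - 45634) + 138756) = 2*(((-102400 - 101) - 45634) + 138756) = 2*((-102501 - 45634) + 138756) = 2*(-148135 + 138756) = 2*(-9379) = -18758)
sqrt(G + D(-553)) = sqrt(-18758 + (-192 - 553)) = sqrt(-18758 - 745) = sqrt(-19503) = 3*I*sqrt(2167)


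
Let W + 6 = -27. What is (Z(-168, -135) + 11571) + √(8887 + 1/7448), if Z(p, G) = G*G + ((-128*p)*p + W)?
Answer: -3582909 + √2515234326/532 ≈ -3.5828e+6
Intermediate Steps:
W = -33 (W = -6 - 27 = -33)
Z(p, G) = -33 + G² - 128*p² (Z(p, G) = G*G + ((-128*p)*p - 33) = G² + (-128*p² - 33) = G² + (-33 - 128*p²) = -33 + G² - 128*p²)
(Z(-168, -135) + 11571) + √(8887 + 1/7448) = ((-33 + (-135)² - 128*(-168)²) + 11571) + √(8887 + 1/7448) = ((-33 + 18225 - 128*28224) + 11571) + √(8887 + 1/7448) = ((-33 + 18225 - 3612672) + 11571) + √(66190377/7448) = (-3594480 + 11571) + √2515234326/532 = -3582909 + √2515234326/532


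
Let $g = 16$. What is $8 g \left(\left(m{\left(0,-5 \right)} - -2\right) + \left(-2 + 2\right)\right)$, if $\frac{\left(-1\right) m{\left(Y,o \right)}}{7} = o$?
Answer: $4736$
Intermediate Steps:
$m{\left(Y,o \right)} = - 7 o$
$8 g \left(\left(m{\left(0,-5 \right)} - -2\right) + \left(-2 + 2\right)\right) = 8 \cdot 16 \left(\left(\left(-7\right) \left(-5\right) - -2\right) + \left(-2 + 2\right)\right) = 128 \left(\left(35 + 2\right) + 0\right) = 128 \left(37 + 0\right) = 128 \cdot 37 = 4736$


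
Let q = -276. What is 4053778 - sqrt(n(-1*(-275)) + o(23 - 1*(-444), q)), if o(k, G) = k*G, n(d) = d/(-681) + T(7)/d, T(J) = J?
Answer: 4053778 - I*sqrt(180820156303578)/37455 ≈ 4.0538e+6 - 359.02*I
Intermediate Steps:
n(d) = 7/d - d/681 (n(d) = d/(-681) + 7/d = d*(-1/681) + 7/d = -d/681 + 7/d = 7/d - d/681)
o(k, G) = G*k
4053778 - sqrt(n(-1*(-275)) + o(23 - 1*(-444), q)) = 4053778 - sqrt((7/((-1*(-275))) - (-1)*(-275)/681) - 276*(23 - 1*(-444))) = 4053778 - sqrt((7/275 - 1/681*275) - 276*(23 + 444)) = 4053778 - sqrt((7*(1/275) - 275/681) - 276*467) = 4053778 - sqrt((7/275 - 275/681) - 128892) = 4053778 - sqrt(-70858/187275 - 128892) = 4053778 - sqrt(-24138320158/187275) = 4053778 - I*sqrt(180820156303578)/37455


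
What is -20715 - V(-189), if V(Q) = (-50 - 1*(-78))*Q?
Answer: -15423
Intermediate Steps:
V(Q) = 28*Q (V(Q) = (-50 + 78)*Q = 28*Q)
-20715 - V(-189) = -20715 - 28*(-189) = -20715 - 1*(-5292) = -20715 + 5292 = -15423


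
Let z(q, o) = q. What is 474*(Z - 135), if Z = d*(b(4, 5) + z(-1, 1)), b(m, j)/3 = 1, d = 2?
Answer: -62094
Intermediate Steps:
b(m, j) = 3 (b(m, j) = 3*1 = 3)
Z = 4 (Z = 2*(3 - 1) = 2*2 = 4)
474*(Z - 135) = 474*(4 - 135) = 474*(-131) = -62094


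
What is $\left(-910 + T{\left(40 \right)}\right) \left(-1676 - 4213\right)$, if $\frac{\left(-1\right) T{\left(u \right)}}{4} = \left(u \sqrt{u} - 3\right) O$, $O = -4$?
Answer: $5641662 - 7537920 \sqrt{10} \approx -1.8195 \cdot 10^{7}$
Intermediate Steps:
$T{\left(u \right)} = -48 + 16 u^{\frac{3}{2}}$ ($T{\left(u \right)} = - 4 \left(u \sqrt{u} - 3\right) \left(-4\right) = - 4 \left(u^{\frac{3}{2}} - 3\right) \left(-4\right) = - 4 \left(-3 + u^{\frac{3}{2}}\right) \left(-4\right) = - 4 \left(12 - 4 u^{\frac{3}{2}}\right) = -48 + 16 u^{\frac{3}{2}}$)
$\left(-910 + T{\left(40 \right)}\right) \left(-1676 - 4213\right) = \left(-910 - \left(48 - 16 \cdot 40^{\frac{3}{2}}\right)\right) \left(-1676 - 4213\right) = \left(-910 - \left(48 - 16 \cdot 80 \sqrt{10}\right)\right) \left(-5889\right) = \left(-910 - \left(48 - 1280 \sqrt{10}\right)\right) \left(-5889\right) = \left(-958 + 1280 \sqrt{10}\right) \left(-5889\right) = 5641662 - 7537920 \sqrt{10}$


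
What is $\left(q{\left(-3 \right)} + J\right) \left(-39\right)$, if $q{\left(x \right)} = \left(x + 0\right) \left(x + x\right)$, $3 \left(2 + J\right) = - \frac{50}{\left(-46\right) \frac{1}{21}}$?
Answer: $- \frac{21177}{23} \approx -920.74$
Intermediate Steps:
$J = \frac{129}{23}$ ($J = -2 + \frac{\left(-50\right) \frac{1}{\left(-46\right) \frac{1}{21}}}{3} = -2 + \frac{\left(-50\right) \frac{1}{- \frac{46}{21}}}{3} = -2 + \frac{\left(-50\right) \left(- \frac{21}{46}\right)}{3} = -2 + \frac{1}{3} \cdot \frac{525}{23} = -2 + \frac{175}{23} = \frac{129}{23} \approx 5.6087$)
$q{\left(x \right)} = 2 x^{2}$ ($q{\left(x \right)} = x 2 x = 2 x^{2}$)
$\left(q{\left(-3 \right)} + J\right) \left(-39\right) = \left(2 \left(-3\right)^{2} + \frac{129}{23}\right) \left(-39\right) = \left(2 \cdot 9 + \frac{129}{23}\right) \left(-39\right) = \left(18 + \frac{129}{23}\right) \left(-39\right) = \frac{543}{23} \left(-39\right) = - \frac{21177}{23}$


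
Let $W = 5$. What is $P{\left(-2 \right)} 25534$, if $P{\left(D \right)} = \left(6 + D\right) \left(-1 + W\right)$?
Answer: $408544$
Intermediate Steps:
$P{\left(D \right)} = 24 + 4 D$ ($P{\left(D \right)} = \left(6 + D\right) \left(-1 + 5\right) = \left(6 + D\right) 4 = 24 + 4 D$)
$P{\left(-2 \right)} 25534 = \left(24 + 4 \left(-2\right)\right) 25534 = \left(24 - 8\right) 25534 = 16 \cdot 25534 = 408544$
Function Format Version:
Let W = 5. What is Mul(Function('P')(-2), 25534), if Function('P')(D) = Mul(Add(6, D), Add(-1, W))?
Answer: 408544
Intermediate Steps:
Function('P')(D) = Add(24, Mul(4, D)) (Function('P')(D) = Mul(Add(6, D), Add(-1, 5)) = Mul(Add(6, D), 4) = Add(24, Mul(4, D)))
Mul(Function('P')(-2), 25534) = Mul(Add(24, Mul(4, -2)), 25534) = Mul(Add(24, -8), 25534) = Mul(16, 25534) = 408544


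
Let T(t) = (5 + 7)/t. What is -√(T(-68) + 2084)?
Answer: -5*√24089/17 ≈ -45.649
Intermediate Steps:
T(t) = 12/t
-√(T(-68) + 2084) = -√(12/(-68) + 2084) = -√(12*(-1/68) + 2084) = -√(-3/17 + 2084) = -√(35425/17) = -5*√24089/17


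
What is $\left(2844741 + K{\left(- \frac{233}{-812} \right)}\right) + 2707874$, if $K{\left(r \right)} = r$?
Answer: $\frac{4508723613}{812} \approx 5.5526 \cdot 10^{6}$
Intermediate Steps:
$\left(2844741 + K{\left(- \frac{233}{-812} \right)}\right) + 2707874 = \left(2844741 - \frac{233}{-812}\right) + 2707874 = \left(2844741 - - \frac{233}{812}\right) + 2707874 = \left(2844741 + \frac{233}{812}\right) + 2707874 = \frac{2309929925}{812} + 2707874 = \frac{4508723613}{812}$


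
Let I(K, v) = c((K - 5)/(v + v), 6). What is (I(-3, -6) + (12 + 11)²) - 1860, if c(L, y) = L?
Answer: -3991/3 ≈ -1330.3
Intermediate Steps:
I(K, v) = (-5 + K)/(2*v) (I(K, v) = (K - 5)/(v + v) = (-5 + K)/((2*v)) = (-5 + K)*(1/(2*v)) = (-5 + K)/(2*v))
(I(-3, -6) + (12 + 11)²) - 1860 = ((½)*(-5 - 3)/(-6) + (12 + 11)²) - 1860 = ((½)*(-⅙)*(-8) + 23²) - 1860 = (⅔ + 529) - 1860 = 1589/3 - 1860 = -3991/3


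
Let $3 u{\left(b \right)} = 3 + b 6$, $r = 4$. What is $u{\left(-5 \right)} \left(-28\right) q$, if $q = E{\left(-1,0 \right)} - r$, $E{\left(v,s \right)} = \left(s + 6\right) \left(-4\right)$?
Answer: $-7056$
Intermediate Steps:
$u{\left(b \right)} = 1 + 2 b$ ($u{\left(b \right)} = \frac{3 + b 6}{3} = \frac{3 + 6 b}{3} = 1 + 2 b$)
$E{\left(v,s \right)} = -24 - 4 s$ ($E{\left(v,s \right)} = \left(6 + s\right) \left(-4\right) = -24 - 4 s$)
$q = -28$ ($q = \left(-24 - 0\right) - 4 = \left(-24 + 0\right) - 4 = -24 - 4 = -28$)
$u{\left(-5 \right)} \left(-28\right) q = \left(1 + 2 \left(-5\right)\right) \left(-28\right) \left(-28\right) = \left(1 - 10\right) \left(-28\right) \left(-28\right) = \left(-9\right) \left(-28\right) \left(-28\right) = 252 \left(-28\right) = -7056$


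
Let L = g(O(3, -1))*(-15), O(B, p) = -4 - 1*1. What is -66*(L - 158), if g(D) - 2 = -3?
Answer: 9438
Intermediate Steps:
O(B, p) = -5 (O(B, p) = -4 - 1 = -5)
g(D) = -1 (g(D) = 2 - 3 = -1)
L = 15 (L = -1*(-15) = 15)
-66*(L - 158) = -66*(15 - 158) = -66*(-143) = 9438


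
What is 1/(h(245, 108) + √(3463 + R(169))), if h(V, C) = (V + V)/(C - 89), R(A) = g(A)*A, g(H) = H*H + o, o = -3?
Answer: -1862/348661013 + 361*√4829765/1743305065 ≈ 0.00044975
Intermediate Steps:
g(H) = -3 + H² (g(H) = H*H - 3 = H² - 3 = -3 + H²)
R(A) = A*(-3 + A²) (R(A) = (-3 + A²)*A = A*(-3 + A²))
h(V, C) = 2*V/(-89 + C) (h(V, C) = (2*V)/(-89 + C) = 2*V/(-89 + C))
1/(h(245, 108) + √(3463 + R(169))) = 1/(2*245/(-89 + 108) + √(3463 + 169*(-3 + 169²))) = 1/(2*245/19 + √(3463 + 169*(-3 + 28561))) = 1/(2*245*(1/19) + √(3463 + 169*28558)) = 1/(490/19 + √(3463 + 4826302)) = 1/(490/19 + √4829765)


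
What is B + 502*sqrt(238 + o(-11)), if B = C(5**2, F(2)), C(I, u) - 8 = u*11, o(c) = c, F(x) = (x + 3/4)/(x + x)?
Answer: 249/16 + 502*sqrt(227) ≈ 7579.0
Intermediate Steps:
F(x) = (3/4 + x)/(2*x) (F(x) = (x + 3*(1/4))/((2*x)) = (x + 3/4)*(1/(2*x)) = (3/4 + x)*(1/(2*x)) = (3/4 + x)/(2*x))
C(I, u) = 8 + 11*u (C(I, u) = 8 + u*11 = 8 + 11*u)
B = 249/16 (B = 8 + 11*((1/8)*(3 + 4*2)/2) = 8 + 11*((1/8)*(1/2)*(3 + 8)) = 8 + 11*((1/8)*(1/2)*11) = 8 + 11*(11/16) = 8 + 121/16 = 249/16 ≈ 15.563)
B + 502*sqrt(238 + o(-11)) = 249/16 + 502*sqrt(238 - 11) = 249/16 + 502*sqrt(227)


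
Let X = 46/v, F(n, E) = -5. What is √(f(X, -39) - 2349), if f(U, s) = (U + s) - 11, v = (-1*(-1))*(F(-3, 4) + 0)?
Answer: I*√60205/5 ≈ 49.073*I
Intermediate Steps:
v = -5 (v = (-1*(-1))*(-5 + 0) = 1*(-5) = -5)
X = -46/5 (X = 46/(-5) = 46*(-⅕) = -46/5 ≈ -9.2000)
f(U, s) = -11 + U + s
√(f(X, -39) - 2349) = √((-11 - 46/5 - 39) - 2349) = √(-296/5 - 2349) = √(-12041/5) = I*√60205/5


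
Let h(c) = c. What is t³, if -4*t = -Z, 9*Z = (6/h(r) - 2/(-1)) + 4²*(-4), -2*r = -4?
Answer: -205379/46656 ≈ -4.4020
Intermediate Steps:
r = 2 (r = -½*(-4) = 2)
Z = -59/9 (Z = ((6/2 - 2/(-1)) + 4²*(-4))/9 = ((6*(½) - 2*(-1)) + 16*(-4))/9 = ((3 + 2) - 64)/9 = (5 - 64)/9 = (⅑)*(-59) = -59/9 ≈ -6.5556)
t = -59/36 (t = -(-1)*(-59)/(4*9) = -¼*59/9 = -59/36 ≈ -1.6389)
t³ = (-59/36)³ = -205379/46656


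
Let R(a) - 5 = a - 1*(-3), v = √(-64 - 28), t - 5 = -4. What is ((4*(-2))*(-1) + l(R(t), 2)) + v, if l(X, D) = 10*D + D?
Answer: 30 + 2*I*√23 ≈ 30.0 + 9.5917*I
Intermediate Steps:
t = 1 (t = 5 - 4 = 1)
v = 2*I*√23 (v = √(-92) = 2*I*√23 ≈ 9.5917*I)
R(a) = 8 + a (R(a) = 5 + (a - 1*(-3)) = 5 + (a + 3) = 5 + (3 + a) = 8 + a)
l(X, D) = 11*D
((4*(-2))*(-1) + l(R(t), 2)) + v = ((4*(-2))*(-1) + 11*2) + 2*I*√23 = (-8*(-1) + 22) + 2*I*√23 = (8 + 22) + 2*I*√23 = 30 + 2*I*√23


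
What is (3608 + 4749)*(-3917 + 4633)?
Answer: 5983612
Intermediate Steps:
(3608 + 4749)*(-3917 + 4633) = 8357*716 = 5983612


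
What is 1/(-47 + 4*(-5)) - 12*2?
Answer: -1609/67 ≈ -24.015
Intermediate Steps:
1/(-47 + 4*(-5)) - 12*2 = 1/(-47 - 20) - 24 = 1/(-67) - 24 = -1/67 - 24 = -1609/67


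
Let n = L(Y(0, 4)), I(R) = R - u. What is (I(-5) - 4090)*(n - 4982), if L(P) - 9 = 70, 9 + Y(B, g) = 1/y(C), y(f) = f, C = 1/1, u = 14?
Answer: 20146427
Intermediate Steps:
C = 1
I(R) = -14 + R (I(R) = R - 1*14 = R - 14 = -14 + R)
Y(B, g) = -8 (Y(B, g) = -9 + 1/1 = -9 + 1 = -8)
L(P) = 79 (L(P) = 9 + 70 = 79)
n = 79
(I(-5) - 4090)*(n - 4982) = ((-14 - 5) - 4090)*(79 - 4982) = (-19 - 4090)*(-4903) = -4109*(-4903) = 20146427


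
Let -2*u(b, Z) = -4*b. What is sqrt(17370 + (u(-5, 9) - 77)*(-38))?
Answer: 2*sqrt(5169) ≈ 143.79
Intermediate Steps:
u(b, Z) = 2*b (u(b, Z) = -(-2)*b = 2*b)
sqrt(17370 + (u(-5, 9) - 77)*(-38)) = sqrt(17370 + (2*(-5) - 77)*(-38)) = sqrt(17370 + (-10 - 77)*(-38)) = sqrt(17370 - 87*(-38)) = sqrt(17370 + 3306) = sqrt(20676) = 2*sqrt(5169)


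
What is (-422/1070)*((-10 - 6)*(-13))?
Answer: -43888/535 ≈ -82.034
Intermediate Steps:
(-422/1070)*((-10 - 6)*(-13)) = (-422*1/1070)*(-16*(-13)) = -211/535*208 = -43888/535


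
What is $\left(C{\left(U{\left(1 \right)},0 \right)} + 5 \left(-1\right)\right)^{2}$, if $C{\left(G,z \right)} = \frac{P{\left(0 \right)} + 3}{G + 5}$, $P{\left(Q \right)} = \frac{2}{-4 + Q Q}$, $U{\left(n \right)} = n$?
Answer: $\frac{3025}{144} \approx 21.007$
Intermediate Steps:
$P{\left(Q \right)} = \frac{2}{-4 + Q^{2}}$
$C{\left(G,z \right)} = \frac{5}{2 \left(5 + G\right)}$ ($C{\left(G,z \right)} = \frac{\frac{2}{-4 + 0^{2}} + 3}{G + 5} = \frac{\frac{2}{-4 + 0} + 3}{5 + G} = \frac{\frac{2}{-4} + 3}{5 + G} = \frac{2 \left(- \frac{1}{4}\right) + 3}{5 + G} = \frac{- \frac{1}{2} + 3}{5 + G} = \frac{5}{2 \left(5 + G\right)}$)
$\left(C{\left(U{\left(1 \right)},0 \right)} + 5 \left(-1\right)\right)^{2} = \left(\frac{5}{2 \left(5 + 1\right)} + 5 \left(-1\right)\right)^{2} = \left(\frac{5}{2 \cdot 6} - 5\right)^{2} = \left(\frac{5}{2} \cdot \frac{1}{6} - 5\right)^{2} = \left(\frac{5}{12} - 5\right)^{2} = \left(- \frac{55}{12}\right)^{2} = \frac{3025}{144}$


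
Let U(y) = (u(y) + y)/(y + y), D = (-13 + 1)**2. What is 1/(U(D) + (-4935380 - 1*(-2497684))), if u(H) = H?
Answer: -1/2437695 ≈ -4.1022e-7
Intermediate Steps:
D = 144 (D = (-12)**2 = 144)
U(y) = 1 (U(y) = (y + y)/(y + y) = (2*y)/((2*y)) = (2*y)*(1/(2*y)) = 1)
1/(U(D) + (-4935380 - 1*(-2497684))) = 1/(1 + (-4935380 - 1*(-2497684))) = 1/(1 + (-4935380 + 2497684)) = 1/(1 - 2437696) = 1/(-2437695) = -1/2437695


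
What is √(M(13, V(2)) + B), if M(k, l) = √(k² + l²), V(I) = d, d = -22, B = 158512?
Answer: √(158512 + √653) ≈ 398.17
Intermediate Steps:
V(I) = -22
√(M(13, V(2)) + B) = √(√(13² + (-22)²) + 158512) = √(√(169 + 484) + 158512) = √(√653 + 158512) = √(158512 + √653)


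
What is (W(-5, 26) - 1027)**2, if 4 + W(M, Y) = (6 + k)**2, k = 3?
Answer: 902500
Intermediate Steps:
W(M, Y) = 77 (W(M, Y) = -4 + (6 + 3)**2 = -4 + 9**2 = -4 + 81 = 77)
(W(-5, 26) - 1027)**2 = (77 - 1027)**2 = (-950)**2 = 902500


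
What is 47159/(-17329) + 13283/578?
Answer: 202923205/10016162 ≈ 20.260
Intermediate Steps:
47159/(-17329) + 13283/578 = 47159*(-1/17329) + 13283*(1/578) = -47159/17329 + 13283/578 = 202923205/10016162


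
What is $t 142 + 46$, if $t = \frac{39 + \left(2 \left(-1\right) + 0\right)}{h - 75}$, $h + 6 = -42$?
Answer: $\frac{404}{123} \approx 3.2846$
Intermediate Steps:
$h = -48$ ($h = -6 - 42 = -48$)
$t = - \frac{37}{123}$ ($t = \frac{39 + \left(2 \left(-1\right) + 0\right)}{-48 - 75} = \frac{39 + \left(-2 + 0\right)}{-123} = \left(39 - 2\right) \left(- \frac{1}{123}\right) = 37 \left(- \frac{1}{123}\right) = - \frac{37}{123} \approx -0.30081$)
$t 142 + 46 = \left(- \frac{37}{123}\right) 142 + 46 = - \frac{5254}{123} + 46 = \frac{404}{123}$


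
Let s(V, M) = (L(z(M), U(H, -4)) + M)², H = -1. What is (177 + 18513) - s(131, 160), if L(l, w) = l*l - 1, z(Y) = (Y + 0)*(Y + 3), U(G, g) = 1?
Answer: -462626547981881791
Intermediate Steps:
z(Y) = Y*(3 + Y)
L(l, w) = -1 + l² (L(l, w) = l² - 1 = -1 + l²)
s(V, M) = (-1 + M + M²*(3 + M)²)² (s(V, M) = ((-1 + (M*(3 + M))²) + M)² = ((-1 + M²*(3 + M)²) + M)² = (-1 + M + M²*(3 + M)²)²)
(177 + 18513) - s(131, 160) = (177 + 18513) - (-1 + 160 + 160²*(3 + 160)²)² = 18690 - (-1 + 160 + 25600*163²)² = 18690 - (-1 + 160 + 25600*26569)² = 18690 - (-1 + 160 + 680166400)² = 18690 - 1*680166559² = 18690 - 1*462626547981900481 = 18690 - 462626547981900481 = -462626547981881791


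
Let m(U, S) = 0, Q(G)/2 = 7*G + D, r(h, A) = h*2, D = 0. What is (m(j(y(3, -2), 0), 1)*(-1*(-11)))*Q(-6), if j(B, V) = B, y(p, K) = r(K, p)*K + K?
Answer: 0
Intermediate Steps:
r(h, A) = 2*h
Q(G) = 14*G (Q(G) = 2*(7*G + 0) = 2*(7*G) = 14*G)
y(p, K) = K + 2*K**2 (y(p, K) = (2*K)*K + K = 2*K**2 + K = K + 2*K**2)
(m(j(y(3, -2), 0), 1)*(-1*(-11)))*Q(-6) = (0*(-1*(-11)))*(14*(-6)) = (0*11)*(-84) = 0*(-84) = 0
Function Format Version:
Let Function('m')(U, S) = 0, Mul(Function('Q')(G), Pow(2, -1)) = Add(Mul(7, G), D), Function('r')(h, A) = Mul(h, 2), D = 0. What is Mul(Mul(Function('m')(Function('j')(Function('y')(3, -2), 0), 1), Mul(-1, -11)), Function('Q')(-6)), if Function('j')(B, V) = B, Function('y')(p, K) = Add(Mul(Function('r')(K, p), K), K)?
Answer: 0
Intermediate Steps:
Function('r')(h, A) = Mul(2, h)
Function('Q')(G) = Mul(14, G) (Function('Q')(G) = Mul(2, Add(Mul(7, G), 0)) = Mul(2, Mul(7, G)) = Mul(14, G))
Function('y')(p, K) = Add(K, Mul(2, Pow(K, 2))) (Function('y')(p, K) = Add(Mul(Mul(2, K), K), K) = Add(Mul(2, Pow(K, 2)), K) = Add(K, Mul(2, Pow(K, 2))))
Mul(Mul(Function('m')(Function('j')(Function('y')(3, -2), 0), 1), Mul(-1, -11)), Function('Q')(-6)) = Mul(Mul(0, Mul(-1, -11)), Mul(14, -6)) = Mul(Mul(0, 11), -84) = Mul(0, -84) = 0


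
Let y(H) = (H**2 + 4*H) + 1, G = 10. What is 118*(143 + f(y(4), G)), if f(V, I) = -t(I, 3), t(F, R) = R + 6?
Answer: 15812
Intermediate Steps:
t(F, R) = 6 + R
y(H) = 1 + H**2 + 4*H
f(V, I) = -9 (f(V, I) = -(6 + 3) = -1*9 = -9)
118*(143 + f(y(4), G)) = 118*(143 - 9) = 118*134 = 15812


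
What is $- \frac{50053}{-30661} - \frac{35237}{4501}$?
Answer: $- \frac{855113104}{138005161} \approx -6.1962$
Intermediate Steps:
$- \frac{50053}{-30661} - \frac{35237}{4501} = \left(-50053\right) \left(- \frac{1}{30661}\right) - \frac{35237}{4501} = \frac{50053}{30661} - \frac{35237}{4501} = - \frac{855113104}{138005161}$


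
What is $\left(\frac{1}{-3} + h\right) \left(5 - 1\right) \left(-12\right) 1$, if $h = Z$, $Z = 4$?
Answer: $-176$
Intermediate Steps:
$h = 4$
$\left(\frac{1}{-3} + h\right) \left(5 - 1\right) \left(-12\right) 1 = \left(\frac{1}{-3} + 4\right) \left(5 - 1\right) \left(-12\right) 1 = \left(- \frac{1}{3} + 4\right) 4 \left(-12\right) 1 = \frac{11}{3} \cdot 4 \left(-12\right) 1 = \frac{44}{3} \left(-12\right) 1 = \left(-176\right) 1 = -176$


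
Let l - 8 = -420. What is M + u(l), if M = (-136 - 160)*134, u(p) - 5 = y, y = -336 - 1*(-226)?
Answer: -39769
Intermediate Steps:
l = -412 (l = 8 - 420 = -412)
y = -110 (y = -336 + 226 = -110)
u(p) = -105 (u(p) = 5 - 110 = -105)
M = -39664 (M = -296*134 = -39664)
M + u(l) = -39664 - 105 = -39769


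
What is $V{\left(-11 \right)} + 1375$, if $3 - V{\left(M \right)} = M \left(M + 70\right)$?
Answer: $2027$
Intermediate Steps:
$V{\left(M \right)} = 3 - M \left(70 + M\right)$ ($V{\left(M \right)} = 3 - M \left(M + 70\right) = 3 - M \left(70 + M\right)$)
$V{\left(-11 \right)} + 1375 = \left(3 - \left(-11\right)^{2} - -770\right) + 1375 = \left(3 - 121 + 770\right) + 1375 = 652 + 1375 = 2027$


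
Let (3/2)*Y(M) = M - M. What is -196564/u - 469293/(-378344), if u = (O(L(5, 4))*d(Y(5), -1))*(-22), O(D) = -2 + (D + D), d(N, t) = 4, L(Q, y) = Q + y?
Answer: 2344674205/16647136 ≈ 140.85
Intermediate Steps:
Y(M) = 0 (Y(M) = 2*(M - M)/3 = (⅔)*0 = 0)
O(D) = -2 + 2*D
u = -1408 (u = ((-2 + 2*(5 + 4))*4)*(-22) = ((-2 + 2*9)*4)*(-22) = ((-2 + 18)*4)*(-22) = (16*4)*(-22) = 64*(-22) = -1408)
-196564/u - 469293/(-378344) = -196564/(-1408) - 469293/(-378344) = -196564*(-1/1408) - 469293*(-1/378344) = 49141/352 + 469293/378344 = 2344674205/16647136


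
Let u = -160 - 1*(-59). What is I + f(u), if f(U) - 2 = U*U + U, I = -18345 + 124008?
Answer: 115765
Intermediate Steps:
u = -101 (u = -160 + 59 = -101)
I = 105663
f(U) = 2 + U + U² (f(U) = 2 + (U*U + U) = 2 + (U² + U) = 2 + (U + U²) = 2 + U + U²)
I + f(u) = 105663 + (2 - 101 + (-101)²) = 105663 + (2 - 101 + 10201) = 105663 + 10102 = 115765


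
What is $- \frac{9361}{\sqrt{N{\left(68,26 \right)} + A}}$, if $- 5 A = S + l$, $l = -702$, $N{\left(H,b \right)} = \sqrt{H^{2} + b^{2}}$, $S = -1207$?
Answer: $- \frac{9361 \sqrt{5}}{\sqrt{1909 + 50 \sqrt{53}}} \approx -439.04$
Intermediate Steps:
$A = \frac{1909}{5}$ ($A = - \frac{-1207 - 702}{5} = \left(- \frac{1}{5}\right) \left(-1909\right) = \frac{1909}{5} \approx 381.8$)
$- \frac{9361}{\sqrt{N{\left(68,26 \right)} + A}} = - \frac{9361}{\sqrt{\sqrt{68^{2} + 26^{2}} + \frac{1909}{5}}} = - \frac{9361}{\sqrt{\sqrt{4624 + 676} + \frac{1909}{5}}} = - \frac{9361}{\sqrt{\sqrt{5300} + \frac{1909}{5}}} = - \frac{9361}{\sqrt{10 \sqrt{53} + \frac{1909}{5}}} = - \frac{9361}{\sqrt{\frac{1909}{5} + 10 \sqrt{53}}}$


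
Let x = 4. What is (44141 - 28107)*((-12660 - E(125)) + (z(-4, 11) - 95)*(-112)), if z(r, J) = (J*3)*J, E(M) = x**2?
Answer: -684523528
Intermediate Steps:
E(M) = 16 (E(M) = 4**2 = 16)
z(r, J) = 3*J**2 (z(r, J) = (3*J)*J = 3*J**2)
(44141 - 28107)*((-12660 - E(125)) + (z(-4, 11) - 95)*(-112)) = (44141 - 28107)*((-12660 - 1*16) + (3*11**2 - 95)*(-112)) = 16034*((-12660 - 16) + (3*121 - 95)*(-112)) = 16034*(-12676 + (363 - 95)*(-112)) = 16034*(-12676 + 268*(-112)) = 16034*(-12676 - 30016) = 16034*(-42692) = -684523528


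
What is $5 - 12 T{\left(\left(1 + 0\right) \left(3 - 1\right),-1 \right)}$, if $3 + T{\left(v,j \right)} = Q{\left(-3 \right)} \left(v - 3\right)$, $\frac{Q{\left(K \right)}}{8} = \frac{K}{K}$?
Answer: $137$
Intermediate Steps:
$Q{\left(K \right)} = 8$ ($Q{\left(K \right)} = 8 \frac{K}{K} = 8 \cdot 1 = 8$)
$T{\left(v,j \right)} = -27 + 8 v$ ($T{\left(v,j \right)} = -3 + 8 \left(v - 3\right) = -3 + 8 \left(-3 + v\right) = -3 + \left(-24 + 8 v\right) = -27 + 8 v$)
$5 - 12 T{\left(\left(1 + 0\right) \left(3 - 1\right),-1 \right)} = 5 - 12 \left(-27 + 8 \left(1 + 0\right) \left(3 - 1\right)\right) = 5 - 12 \left(-27 + 8 \cdot 1 \cdot 2\right) = 5 - 12 \left(-27 + 8 \cdot 2\right) = 5 - 12 \left(-27 + 16\right) = 5 - -132 = 5 + 132 = 137$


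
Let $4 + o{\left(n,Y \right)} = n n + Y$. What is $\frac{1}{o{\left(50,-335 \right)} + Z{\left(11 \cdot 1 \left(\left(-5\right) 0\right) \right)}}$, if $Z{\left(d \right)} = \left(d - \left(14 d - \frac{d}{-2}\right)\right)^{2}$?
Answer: $\frac{1}{2161} \approx 0.00046275$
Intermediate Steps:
$o{\left(n,Y \right)} = -4 + Y + n^{2}$ ($o{\left(n,Y \right)} = -4 + \left(n n + Y\right) = -4 + \left(n^{2} + Y\right) = -4 + \left(Y + n^{2}\right) = -4 + Y + n^{2}$)
$Z{\left(d \right)} = \frac{729 d^{2}}{4}$ ($Z{\left(d \right)} = \left(d - \left(14 d - d \left(- \frac{1}{2}\right)\right)\right)^{2} = \left(d - \frac{29 d}{2}\right)^{2} = \left(- \frac{27 d}{2}\right)^{2} = \frac{729 d^{2}}{4}$)
$\frac{1}{o{\left(50,-335 \right)} + Z{\left(11 \cdot 1 \left(\left(-5\right) 0\right) \right)}} = \frac{1}{\left(-4 - 335 + 50^{2}\right) + \frac{729 \left(11 \cdot 1 \left(\left(-5\right) 0\right)\right)^{2}}{4}} = \frac{1}{\left(-4 - 335 + 2500\right) + \frac{729 \left(11 \cdot 0\right)^{2}}{4}} = \frac{1}{2161 + \frac{729 \cdot 0^{2}}{4}} = \frac{1}{2161 + \frac{729}{4} \cdot 0} = \frac{1}{2161 + 0} = \frac{1}{2161}$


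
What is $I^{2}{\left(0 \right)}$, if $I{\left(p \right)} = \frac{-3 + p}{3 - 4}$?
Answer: $9$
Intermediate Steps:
$I{\left(p \right)} = 3 - p$ ($I{\left(p \right)} = \frac{-3 + p}{-1} = \left(-3 + p\right) \left(-1\right) = 3 - p$)
$I^{2}{\left(0 \right)} = \left(3 - 0\right)^{2} = \left(3 + 0\right)^{2} = 3^{2} = 9$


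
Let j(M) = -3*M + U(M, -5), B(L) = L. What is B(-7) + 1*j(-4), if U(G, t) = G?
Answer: 1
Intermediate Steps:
j(M) = -2*M (j(M) = -3*M + M = -2*M)
B(-7) + 1*j(-4) = -7 + 1*(-2*(-4)) = -7 + 1*8 = -7 + 8 = 1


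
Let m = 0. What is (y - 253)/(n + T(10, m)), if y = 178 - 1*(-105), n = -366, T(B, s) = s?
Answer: -5/61 ≈ -0.081967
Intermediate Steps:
y = 283 (y = 178 + 105 = 283)
(y - 253)/(n + T(10, m)) = (283 - 253)/(-366 + 0) = 30/(-366) = 30*(-1/366) = -5/61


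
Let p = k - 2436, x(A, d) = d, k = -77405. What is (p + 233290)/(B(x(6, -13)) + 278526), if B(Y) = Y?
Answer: 153449/278513 ≈ 0.55096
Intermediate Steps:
p = -79841 (p = -77405 - 2436 = -79841)
(p + 233290)/(B(x(6, -13)) + 278526) = (-79841 + 233290)/(-13 + 278526) = 153449/278513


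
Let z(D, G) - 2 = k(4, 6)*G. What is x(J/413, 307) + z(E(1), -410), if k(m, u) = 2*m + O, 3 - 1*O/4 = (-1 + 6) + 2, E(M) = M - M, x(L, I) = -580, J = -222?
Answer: 2702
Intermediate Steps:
E(M) = 0
O = -16 (O = 12 - 4*((-1 + 6) + 2) = 12 - 4*(5 + 2) = 12 - 4*7 = 12 - 28 = -16)
k(m, u) = -16 + 2*m (k(m, u) = 2*m - 16 = -16 + 2*m)
z(D, G) = 2 - 8*G (z(D, G) = 2 + (-16 + 2*4)*G = 2 + (-16 + 8)*G = 2 - 8*G)
x(J/413, 307) + z(E(1), -410) = -580 + (2 - 8*(-410)) = -580 + (2 + 3280) = -580 + 3282 = 2702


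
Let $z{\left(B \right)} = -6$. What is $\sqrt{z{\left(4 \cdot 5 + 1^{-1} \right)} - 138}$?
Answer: $12 i \approx 12.0 i$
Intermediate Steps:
$\sqrt{z{\left(4 \cdot 5 + 1^{-1} \right)} - 138} = \sqrt{-6 - 138} = \sqrt{-144} = 12 i$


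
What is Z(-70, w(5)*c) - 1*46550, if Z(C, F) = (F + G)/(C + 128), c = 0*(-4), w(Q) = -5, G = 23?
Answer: -2699877/58 ≈ -46550.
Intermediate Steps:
c = 0
Z(C, F) = (23 + F)/(128 + C) (Z(C, F) = (F + 23)/(C + 128) = (23 + F)/(128 + C))
Z(-70, w(5)*c) - 1*46550 = (23 - 5*0)/(128 - 70) - 1*46550 = (23 + 0)/58 - 46550 = (1/58)*23 - 46550 = 23/58 - 46550 = -2699877/58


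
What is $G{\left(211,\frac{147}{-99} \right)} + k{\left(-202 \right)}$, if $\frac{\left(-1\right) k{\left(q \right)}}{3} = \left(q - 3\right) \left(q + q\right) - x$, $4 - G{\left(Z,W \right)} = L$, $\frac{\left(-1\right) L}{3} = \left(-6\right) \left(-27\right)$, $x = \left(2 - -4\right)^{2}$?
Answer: $-247862$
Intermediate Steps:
$x = 36$ ($x = \left(2 + 4\right)^{2} = 6^{2} = 36$)
$L = -486$ ($L = - 3 \left(\left(-6\right) \left(-27\right)\right) = \left(-3\right) 162 = -486$)
$G{\left(Z,W \right)} = 490$ ($G{\left(Z,W \right)} = 4 - -486 = 4 + 486 = 490$)
$k{\left(q \right)} = 108 - 6 q \left(-3 + q\right)$ ($k{\left(q \right)} = - 3 \left(\left(q - 3\right) \left(q + q\right) - 36\right) = - 3 \left(\left(-3 + q\right) 2 q - 36\right) = - 3 \left(2 q \left(-3 + q\right) - 36\right) = - 3 \left(-36 + 2 q \left(-3 + q\right)\right) = 108 - 6 q \left(-3 + q\right)$)
$G{\left(211,\frac{147}{-99} \right)} + k{\left(-202 \right)} = 490 + \left(108 - 6 \left(-202\right)^{2} + 18 \left(-202\right)\right) = 490 - 248352 = -247862$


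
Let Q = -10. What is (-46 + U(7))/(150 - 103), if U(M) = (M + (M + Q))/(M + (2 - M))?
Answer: -44/47 ≈ -0.93617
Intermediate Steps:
U(M) = -5 + M (U(M) = (M + (M - 10))/(M + (2 - M)) = (M + (-10 + M))/2 = (-10 + 2*M)*(½) = -5 + M)
(-46 + U(7))/(150 - 103) = (-46 + (-5 + 7))/(150 - 103) = (-46 + 2)/47 = (1/47)*(-44) = -44/47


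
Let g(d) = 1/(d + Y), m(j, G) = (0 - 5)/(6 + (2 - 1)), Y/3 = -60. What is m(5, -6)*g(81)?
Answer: 5/693 ≈ 0.0072150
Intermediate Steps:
Y = -180 (Y = 3*(-60) = -180)
m(j, G) = -5/7 (m(j, G) = -5/(6 + 1) = -5/7)
g(d) = 1/(-180 + d) (g(d) = 1/(d - 180) = 1/(-180 + d))
m(5, -6)*g(81) = -5/(7*(-180 + 81)) = -5/7/(-99) = -5/7*(-1/99) = 5/693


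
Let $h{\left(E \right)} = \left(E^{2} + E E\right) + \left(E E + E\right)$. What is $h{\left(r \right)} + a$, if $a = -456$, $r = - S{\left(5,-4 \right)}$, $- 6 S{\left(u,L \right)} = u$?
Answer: $- \frac{5437}{12} \approx -453.08$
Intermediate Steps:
$S{\left(u,L \right)} = - \frac{u}{6}$
$r = \frac{5}{6}$ ($r = - \frac{\left(-1\right) 5}{6} = \left(-1\right) \left(- \frac{5}{6}\right) = \frac{5}{6} \approx 0.83333$)
$h{\left(E \right)} = E + 3 E^{2}$ ($h{\left(E \right)} = \left(E^{2} + E^{2}\right) + \left(E^{2} + E\right) = 2 E^{2} + \left(E + E^{2}\right) = E + 3 E^{2}$)
$h{\left(r \right)} + a = \frac{5 \left(1 + 3 \cdot \frac{5}{6}\right)}{6} - 456 = \frac{5 \left(1 + \frac{5}{2}\right)}{6} - 456 = \frac{5}{6} \cdot \frac{7}{2} - 456 = \frac{35}{12} - 456 = - \frac{5437}{12}$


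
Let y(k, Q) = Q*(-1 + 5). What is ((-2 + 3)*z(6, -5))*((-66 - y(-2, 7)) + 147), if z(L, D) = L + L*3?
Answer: 1272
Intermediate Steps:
y(k, Q) = 4*Q (y(k, Q) = Q*4 = 4*Q)
z(L, D) = 4*L (z(L, D) = L + 3*L = 4*L)
((-2 + 3)*z(6, -5))*((-66 - y(-2, 7)) + 147) = ((-2 + 3)*(4*6))*((-66 - 4*7) + 147) = (1*24)*((-66 - 1*28) + 147) = 24*((-66 - 28) + 147) = 24*(-94 + 147) = 24*53 = 1272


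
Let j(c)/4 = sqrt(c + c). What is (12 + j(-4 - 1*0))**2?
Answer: 16 + 192*I*sqrt(2) ≈ 16.0 + 271.53*I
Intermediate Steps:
j(c) = 4*sqrt(2)*sqrt(c) (j(c) = 4*sqrt(c + c) = 4*sqrt(2*c) = 4*(sqrt(2)*sqrt(c)) = 4*sqrt(2)*sqrt(c))
(12 + j(-4 - 1*0))**2 = (12 + 4*sqrt(2)*sqrt(-4 - 1*0))**2 = (12 + 4*sqrt(2)*sqrt(-4 + 0))**2 = (12 + 4*sqrt(2)*sqrt(-4))**2 = (12 + 4*sqrt(2)*(2*I))**2 = (12 + 8*I*sqrt(2))**2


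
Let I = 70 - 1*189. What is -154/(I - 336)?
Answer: 22/65 ≈ 0.33846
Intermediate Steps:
I = -119 (I = 70 - 189 = -119)
-154/(I - 336) = -154/(-119 - 336) = -154/(-455) = -154*(-1/455) = 22/65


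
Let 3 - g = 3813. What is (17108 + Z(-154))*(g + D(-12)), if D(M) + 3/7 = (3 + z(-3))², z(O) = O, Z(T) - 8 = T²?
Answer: -1089111936/7 ≈ -1.5559e+8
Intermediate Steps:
Z(T) = 8 + T²
g = -3810 (g = 3 - 1*3813 = 3 - 3813 = -3810)
D(M) = -3/7 (D(M) = -3/7 + (3 - 3)² = -3/7 + 0² = -3/7 + 0 = -3/7)
(17108 + Z(-154))*(g + D(-12)) = (17108 + (8 + (-154)²))*(-3810 - 3/7) = (17108 + (8 + 23716))*(-26673/7) = (17108 + 23724)*(-26673/7) = 40832*(-26673/7) = -1089111936/7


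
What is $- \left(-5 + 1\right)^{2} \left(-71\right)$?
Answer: $1136$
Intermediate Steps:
$- \left(-5 + 1\right)^{2} \left(-71\right) = - \left(-4\right)^{2} \left(-71\right) = \left(-1\right) 16 \left(-71\right) = \left(-16\right) \left(-71\right) = 1136$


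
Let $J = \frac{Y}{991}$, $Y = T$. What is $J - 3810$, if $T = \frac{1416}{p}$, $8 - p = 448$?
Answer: $- \frac{207664227}{54505} \approx -3810.0$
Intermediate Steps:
$p = -440$ ($p = 8 - 448 = -440$)
$T = - \frac{177}{55}$ ($T = \frac{1416}{-440} = 1416 \left(- \frac{1}{440}\right) = - \frac{177}{55} \approx -3.2182$)
$Y = - \frac{177}{55} \approx -3.2182$
$J = - \frac{177}{54505}$ ($J = - \frac{177}{55 \cdot 991} = \left(- \frac{177}{55}\right) \frac{1}{991} = - \frac{177}{54505} \approx -0.0032474$)
$J - 3810 = - \frac{177}{54505} - 3810 = - \frac{207664227}{54505}$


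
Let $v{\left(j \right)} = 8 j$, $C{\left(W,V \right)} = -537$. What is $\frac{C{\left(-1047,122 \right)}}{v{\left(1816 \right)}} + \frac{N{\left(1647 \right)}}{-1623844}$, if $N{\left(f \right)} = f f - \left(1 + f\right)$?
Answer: $- \frac{10064211409}{5897801408} \approx -1.7064$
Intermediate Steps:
$N{\left(f \right)} = -1 + f^{2} - f$ ($N{\left(f \right)} = f^{2} - \left(1 + f\right) = -1 + f^{2} - f$)
$\frac{C{\left(-1047,122 \right)}}{v{\left(1816 \right)}} + \frac{N{\left(1647 \right)}}{-1623844} = - \frac{537}{8 \cdot 1816} + \frac{-1 + 1647^{2} - 1647}{-1623844} = - \frac{537}{14528} + \left(-1 + 2712609 - 1647\right) \left(- \frac{1}{1623844}\right) = \left(-537\right) \frac{1}{14528} + 2710961 \left(- \frac{1}{1623844}\right) = - \frac{537}{14528} - \frac{2710961}{1623844} = - \frac{10064211409}{5897801408}$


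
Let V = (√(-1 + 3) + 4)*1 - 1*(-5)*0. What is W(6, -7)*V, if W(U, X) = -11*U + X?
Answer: -292 - 73*√2 ≈ -395.24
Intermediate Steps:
W(U, X) = X - 11*U
V = 4 + √2 (V = (√2 + 4)*1 + 5*0 = (4 + √2)*1 + 0 = (4 + √2) + 0 = 4 + √2 ≈ 5.4142)
W(6, -7)*V = (-7 - 11*6)*(4 + √2) = (-7 - 66)*(4 + √2) = -73*(4 + √2) = -292 - 73*√2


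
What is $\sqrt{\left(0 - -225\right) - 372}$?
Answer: $7 i \sqrt{3} \approx 12.124 i$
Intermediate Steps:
$\sqrt{\left(0 - -225\right) - 372} = \sqrt{\left(0 + 225\right) - 372} = \sqrt{225 - 372} = \sqrt{-147} = 7 i \sqrt{3}$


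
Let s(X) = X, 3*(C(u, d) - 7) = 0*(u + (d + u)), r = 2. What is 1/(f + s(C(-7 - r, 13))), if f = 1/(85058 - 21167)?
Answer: 63891/447238 ≈ 0.14286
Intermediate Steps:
C(u, d) = 7 (C(u, d) = 7 + (0*(u + (d + u)))/3 = 7 + (0*(d + 2*u))/3 = 7 + (⅓)*0 = 7 + 0 = 7)
f = 1/63891 ≈ 1.5652e-5
1/(f + s(C(-7 - r, 13))) = 1/(1/63891 + 7) = 1/(447238/63891) = 63891/447238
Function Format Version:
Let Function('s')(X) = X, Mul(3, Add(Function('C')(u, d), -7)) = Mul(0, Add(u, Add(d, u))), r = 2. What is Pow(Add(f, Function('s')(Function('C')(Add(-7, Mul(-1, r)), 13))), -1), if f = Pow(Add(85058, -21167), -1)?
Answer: Rational(63891, 447238) ≈ 0.14286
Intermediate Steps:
Function('C')(u, d) = 7 (Function('C')(u, d) = Add(7, Mul(Rational(1, 3), Mul(0, Add(u, Add(d, u))))) = Add(7, Mul(Rational(1, 3), Mul(0, Add(d, Mul(2, u))))) = Add(7, Mul(Rational(1, 3), 0)) = Add(7, 0) = 7)
f = Rational(1, 63891) (f = Pow(63891, -1) = Rational(1, 63891) ≈ 1.5652e-5)
Pow(Add(f, Function('s')(Function('C')(Add(-7, Mul(-1, r)), 13))), -1) = Pow(Add(Rational(1, 63891), 7), -1) = Pow(Rational(447238, 63891), -1) = Rational(63891, 447238)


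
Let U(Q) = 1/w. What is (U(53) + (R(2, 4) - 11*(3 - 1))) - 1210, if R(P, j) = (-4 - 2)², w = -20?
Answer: -23921/20 ≈ -1196.1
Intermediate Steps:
U(Q) = -1/20 (U(Q) = 1/(-20) = -1/20)
R(P, j) = 36 (R(P, j) = (-6)² = 36)
(U(53) + (R(2, 4) - 11*(3 - 1))) - 1210 = (-1/20 + (36 - 11*(3 - 1))) - 1210 = (-1/20 + (36 - 11*2)) - 1210 = (-1/20 + (36 - 22)) - 1210 = (-1/20 + 14) - 1210 = 279/20 - 1210 = -23921/20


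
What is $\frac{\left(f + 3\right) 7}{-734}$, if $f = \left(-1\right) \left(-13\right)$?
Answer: $- \frac{56}{367} \approx -0.15259$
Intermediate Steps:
$f = 13$
$\frac{\left(f + 3\right) 7}{-734} = \frac{\left(13 + 3\right) 7}{-734} = 16 \cdot 7 \left(- \frac{1}{734}\right) = 112 \left(- \frac{1}{734}\right) = - \frac{56}{367}$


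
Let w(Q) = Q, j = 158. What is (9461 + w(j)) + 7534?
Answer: 17153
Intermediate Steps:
(9461 + w(j)) + 7534 = (9461 + 158) + 7534 = 9619 + 7534 = 17153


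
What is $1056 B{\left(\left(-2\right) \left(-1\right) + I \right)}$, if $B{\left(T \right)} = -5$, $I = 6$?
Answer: $-5280$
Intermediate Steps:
$1056 B{\left(\left(-2\right) \left(-1\right) + I \right)} = 1056 \left(-5\right) = -5280$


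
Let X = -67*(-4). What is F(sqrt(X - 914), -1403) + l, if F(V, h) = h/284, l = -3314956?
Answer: -941448907/284 ≈ -3.3150e+6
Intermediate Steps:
X = 268
F(V, h) = h/284 (F(V, h) = h*(1/284) = h/284)
F(sqrt(X - 914), -1403) + l = (1/284)*(-1403) - 3314956 = -1403/284 - 3314956 = -941448907/284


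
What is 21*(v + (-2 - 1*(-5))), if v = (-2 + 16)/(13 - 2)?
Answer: 987/11 ≈ 89.727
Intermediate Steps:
v = 14/11 ≈ 1.2727
21*(v + (-2 - 1*(-5))) = 21*(14/11 + (-2 - 1*(-5))) = 21*(14/11 + (-2 + 5)) = 21*(14/11 + 3) = 21*(47/11) = 987/11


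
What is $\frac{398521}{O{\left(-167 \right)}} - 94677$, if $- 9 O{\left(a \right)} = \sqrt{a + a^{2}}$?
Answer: $-94677 - \frac{3586689 \sqrt{27722}}{27722} \approx -1.1622 \cdot 10^{5}$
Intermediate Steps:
$O{\left(a \right)} = - \frac{\sqrt{a + a^{2}}}{9}$
$\frac{398521}{O{\left(-167 \right)}} - 94677 = \frac{398521}{\left(- \frac{1}{9}\right) \sqrt{- 167 \left(1 - 167\right)}} - 94677 = \frac{398521}{\left(- \frac{1}{9}\right) \sqrt{\left(-167\right) \left(-166\right)}} - 94677 = \frac{398521}{\left(- \frac{1}{9}\right) \sqrt{27722}} - 94677 = 398521 \left(- \frac{9 \sqrt{27722}}{27722}\right) - 94677 = - \frac{3586689 \sqrt{27722}}{27722} - 94677 = -94677 - \frac{3586689 \sqrt{27722}}{27722}$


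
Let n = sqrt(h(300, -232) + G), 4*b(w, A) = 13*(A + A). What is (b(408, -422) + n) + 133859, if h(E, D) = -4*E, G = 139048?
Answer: 131116 + 2*sqrt(34462) ≈ 1.3149e+5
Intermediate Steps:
b(w, A) = 13*A/2 (b(w, A) = (13*(A + A))/4 = (13*(2*A))/4 = (26*A)/4 = 13*A/2)
n = 2*sqrt(34462) (n = sqrt(-4*300 + 139048) = sqrt(-1200 + 139048) = sqrt(137848) = 2*sqrt(34462) ≈ 371.28)
(b(408, -422) + n) + 133859 = ((13/2)*(-422) + 2*sqrt(34462)) + 133859 = (-2743 + 2*sqrt(34462)) + 133859 = 131116 + 2*sqrt(34462)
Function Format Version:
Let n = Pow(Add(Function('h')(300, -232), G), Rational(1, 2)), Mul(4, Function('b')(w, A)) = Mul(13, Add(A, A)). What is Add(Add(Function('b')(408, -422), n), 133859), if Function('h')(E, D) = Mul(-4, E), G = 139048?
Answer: Add(131116, Mul(2, Pow(34462, Rational(1, 2)))) ≈ 1.3149e+5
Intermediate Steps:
Function('b')(w, A) = Mul(Rational(13, 2), A) (Function('b')(w, A) = Mul(Rational(1, 4), Mul(13, Add(A, A))) = Mul(Rational(1, 4), Mul(13, Mul(2, A))) = Mul(Rational(1, 4), Mul(26, A)) = Mul(Rational(13, 2), A))
n = Mul(2, Pow(34462, Rational(1, 2))) (n = Pow(Add(Mul(-4, 300), 139048), Rational(1, 2)) = Pow(Add(-1200, 139048), Rational(1, 2)) = Pow(137848, Rational(1, 2)) = Mul(2, Pow(34462, Rational(1, 2))) ≈ 371.28)
Add(Add(Function('b')(408, -422), n), 133859) = Add(Add(Mul(Rational(13, 2), -422), Mul(2, Pow(34462, Rational(1, 2)))), 133859) = Add(Add(-2743, Mul(2, Pow(34462, Rational(1, 2)))), 133859) = Add(131116, Mul(2, Pow(34462, Rational(1, 2))))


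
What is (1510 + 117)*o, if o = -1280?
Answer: -2082560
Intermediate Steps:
(1510 + 117)*o = (1510 + 117)*(-1280) = 1627*(-1280) = -2082560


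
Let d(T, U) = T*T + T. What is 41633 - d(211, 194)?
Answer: -3099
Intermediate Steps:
d(T, U) = T + T**2 (d(T, U) = T**2 + T = T + T**2)
41633 - d(211, 194) = 41633 - 211*(1 + 211) = 41633 - 211*212 = 41633 - 1*44732 = 41633 - 44732 = -3099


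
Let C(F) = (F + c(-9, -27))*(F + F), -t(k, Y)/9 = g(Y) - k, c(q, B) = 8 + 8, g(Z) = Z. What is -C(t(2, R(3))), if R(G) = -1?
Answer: -2322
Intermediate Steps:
c(q, B) = 16
t(k, Y) = -9*Y + 9*k (t(k, Y) = -9*(Y - k) = -9*Y + 9*k)
C(F) = 2*F*(16 + F) (C(F) = (F + 16)*(F + F) = (16 + F)*(2*F) = 2*F*(16 + F))
-C(t(2, R(3))) = -2*(-9*(-1) + 9*2)*(16 + (-9*(-1) + 9*2)) = -2*(9 + 18)*(16 + (9 + 18)) = -2*27*(16 + 27) = -2*27*43 = -1*2322 = -2322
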